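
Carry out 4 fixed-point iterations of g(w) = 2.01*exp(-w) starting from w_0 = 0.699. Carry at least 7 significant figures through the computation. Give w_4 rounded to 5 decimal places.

w_1 = g(0.699000) = 0.999135
w_2 = g(0.999135) = 0.740077
w_3 = g(0.740077) = 0.958925
w_4 = g(0.958925) = 0.770443

0.77044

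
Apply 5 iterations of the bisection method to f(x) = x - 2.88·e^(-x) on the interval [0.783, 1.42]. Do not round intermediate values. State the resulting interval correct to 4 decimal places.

f(0.783000) = -0.533255, f(1.420000) = 0.723864 (opposite signs)
step 1: m = 1.101500, f(m) = 0.144268 > 0 → root in [0.783000, 1.101500]
step 2: m = 0.942250, f(m) = -0.180230 < 0 → root in [0.942250, 1.101500]
step 3: m = 1.021875, f(m) = -0.014693 < 0 → root in [1.021875, 1.101500]
step 4: m = 1.061688, f(m) = 0.065577 > 0 → root in [1.021875, 1.061688]
step 5: m = 1.041781, f(m) = 0.025643 > 0 → root in [1.021875, 1.041781]

[1.0219, 1.0418]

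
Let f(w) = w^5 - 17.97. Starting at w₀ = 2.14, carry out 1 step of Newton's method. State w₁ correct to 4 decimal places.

f'(w) = 5w⁴
w_0 = 2.140000: f = 26.911655, f' = 104.863681 → w_1 = 2.140000 - (26.911655)/(104.863681) = 1.883365

1.8834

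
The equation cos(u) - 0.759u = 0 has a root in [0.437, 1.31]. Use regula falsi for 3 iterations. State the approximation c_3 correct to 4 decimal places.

0.8596

f(0.437000) = 0.574342, f(1.310000) = -0.736440
step 1: c = 0.819520, f(c) = 0.060556 > 0 → new bracket [0.819520, 1.310000]
step 2: c = 0.856787, f(c) = 0.004568 > 0 → new bracket [0.856787, 1.310000]
step 3: c = 0.859581, f(c) = 0.000333 > 0 → new bracket [0.859581, 1.310000]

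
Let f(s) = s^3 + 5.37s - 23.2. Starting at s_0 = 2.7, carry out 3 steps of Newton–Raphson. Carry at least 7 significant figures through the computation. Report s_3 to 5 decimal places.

2.23666

f'(s) = 3s^2 + 5.37
s_0 = 2.700000: f = 10.982000, f' = 27.240000 → s_1 = 2.700000 - (10.982000)/(27.240000) = 2.296843
s_1 = 2.296843: f = 1.251011, f' = 21.196462 → s_2 = 2.296843 - (1.251011)/(21.196462) = 2.237823
s_2 = 2.237823: f = 0.023796, f' = 20.393556 → s_3 = 2.237823 - (0.023796)/(20.393556) = 2.236656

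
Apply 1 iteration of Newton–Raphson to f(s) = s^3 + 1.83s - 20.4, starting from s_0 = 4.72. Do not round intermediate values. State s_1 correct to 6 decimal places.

3.359898

f'(s) = 3s^2 + 1.83
s_0 = 4.720000: f = 93.391648, f' = 68.665200 → s_1 = 4.720000 - (93.391648)/(68.665200) = 3.359898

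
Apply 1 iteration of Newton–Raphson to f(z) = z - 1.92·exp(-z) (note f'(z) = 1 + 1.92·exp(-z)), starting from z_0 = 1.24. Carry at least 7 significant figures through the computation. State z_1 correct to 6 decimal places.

0.800058

z_0 = 1.240000: f = 0.684382, f' = 1.555618 → z_1 = 1.240000 - (0.684382)/(1.555618) = 0.800058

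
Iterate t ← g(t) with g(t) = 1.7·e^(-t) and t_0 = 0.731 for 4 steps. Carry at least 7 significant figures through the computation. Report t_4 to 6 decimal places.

t_1 = g(0.731000) = 0.818426
t_2 = g(0.818426) = 0.749913
t_3 = g(0.749913) = 0.803093
t_4 = g(0.803093) = 0.761500

0.761500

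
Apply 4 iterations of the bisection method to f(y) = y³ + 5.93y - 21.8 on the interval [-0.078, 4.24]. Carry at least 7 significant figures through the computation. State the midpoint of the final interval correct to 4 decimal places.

f(-0.078000) = -22.263015, f(4.240000) = 79.568224 (opposite signs)
step 1: m = 2.081000, f(m) = -0.447773 < 0 → root in [2.081000, 4.240000]
step 2: m = 3.160500, f(m) = 28.511242 > 0 → root in [2.081000, 3.160500]
step 3: m = 2.620750, f(m) = 11.741225 > 0 → root in [2.081000, 2.620750]
step 4: m = 2.350875, f(m) = 5.133066 > 0 → root in [2.081000, 2.350875]
Midpoint of [2.081000, 2.350875] = 2.215937

2.2159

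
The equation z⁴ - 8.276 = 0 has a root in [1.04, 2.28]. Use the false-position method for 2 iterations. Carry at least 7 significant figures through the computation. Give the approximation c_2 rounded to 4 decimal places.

False-position update: c = (a·f(b) − b·f(a))/(f(b) − f(a)); replace the endpoint whose sign matches f(c).
f(1.040000) = -7.106141, f(2.280000) = 18.747363
step 1: c = 1.380829, f(c) = -4.640542 < 0 → new bracket [1.380829, 2.280000]
step 2: c = 1.559239, f(c) = -2.365140 < 0 → new bracket [1.559239, 2.280000]

1.5592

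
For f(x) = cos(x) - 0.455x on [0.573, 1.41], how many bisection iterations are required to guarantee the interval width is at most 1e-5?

Initial width b − a = 1.41 − 0.573 = 0.837000.
After n steps the width is (b−a)/2^n; need (b−a)/2^n ≤ 1e-5.
So n ≥ log₂(0.837000/1e-5) = log₂(83700.0000) ≈ 16.3529.
Hence n = 17.

17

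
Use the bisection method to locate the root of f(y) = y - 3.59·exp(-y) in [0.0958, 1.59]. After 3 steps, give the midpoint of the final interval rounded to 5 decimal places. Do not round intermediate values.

f(0.095800) = -3.166238, f(1.590000) = 0.857907 (opposite signs)
step 1: m = 0.842900, f(m) = -0.702453 < 0 → root in [0.842900, 1.590000]
step 2: m = 1.216450, f(m) = 0.152804 > 0 → root in [0.842900, 1.216450]
step 3: m = 1.029675, f(m) = -0.252397 < 0 → root in [1.029675, 1.216450]
Midpoint of [1.029675, 1.216450] = 1.123063

1.12306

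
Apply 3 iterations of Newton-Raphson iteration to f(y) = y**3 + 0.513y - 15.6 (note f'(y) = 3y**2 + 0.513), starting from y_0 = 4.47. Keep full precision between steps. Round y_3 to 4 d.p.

2.4411

y_0 = 4.470000: f = 76.007733, f' = 60.455700 → y_1 = 4.470000 - (76.007733)/(60.455700) = 3.212753
y_1 = 3.212753: f = 19.209485, f' = 31.478350 → y_2 = 3.212753 - (19.209485)/(31.478350) = 2.602509
y_2 = 2.602509: f = 3.362016, f' = 20.832158 → y_3 = 2.602509 - (3.362016)/(20.832158) = 2.441123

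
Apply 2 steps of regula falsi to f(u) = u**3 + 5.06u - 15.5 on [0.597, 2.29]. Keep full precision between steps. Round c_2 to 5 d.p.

f(0.597000) = -12.266404, f(2.290000) = 8.096389
step 1: c = 1.616851, f(c) = -3.091946 < 0 → new bracket [1.616851, 2.290000]
step 2: c = 1.802879, f(c) = -0.517404 < 0 → new bracket [1.802879, 2.290000]

1.80288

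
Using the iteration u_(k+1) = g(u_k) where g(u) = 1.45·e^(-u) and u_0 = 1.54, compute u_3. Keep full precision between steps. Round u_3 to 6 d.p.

u_1 = g(1.540000) = 0.310853
u_2 = g(0.310853) = 1.062592
u_3 = g(1.062592) = 0.501061

0.501061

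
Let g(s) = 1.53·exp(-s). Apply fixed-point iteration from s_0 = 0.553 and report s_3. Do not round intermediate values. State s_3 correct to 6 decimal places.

s_1 = g(0.553000) = 0.880089
s_2 = g(0.880089) = 0.634561
s_3 = g(0.634561) = 0.811157

0.811157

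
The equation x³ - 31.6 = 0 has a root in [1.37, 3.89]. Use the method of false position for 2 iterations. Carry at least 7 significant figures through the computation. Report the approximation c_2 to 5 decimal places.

3.05478

f(1.370000) = -29.028647, f(3.890000) = 27.263869
step 1: c = 2.669501, f(c) = -12.576503 < 0 → new bracket [2.669501, 3.890000]
step 2: c = 3.054779, f(c) = -3.093799 < 0 → new bracket [3.054779, 3.890000]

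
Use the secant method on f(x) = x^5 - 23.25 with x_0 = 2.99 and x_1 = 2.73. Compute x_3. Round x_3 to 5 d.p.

2.11894

f(x_0) = 215.726910, f(x_1) = 128.389811
x_2 = 2.730000 - (128.389811)·(2.730000 - 2.990000)/(128.389811 - (215.726910)) = 2.347787; f(x_2) = 48.083530
x_3 = 2.347787 - (48.083530)·(2.347787 - 2.730000)/(48.083530 - (128.389811)) = 2.118937; f(x_3) = 19.465936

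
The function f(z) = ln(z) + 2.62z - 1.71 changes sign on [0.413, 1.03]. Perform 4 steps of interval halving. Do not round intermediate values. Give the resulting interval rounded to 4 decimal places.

[0.7215, 0.7601]

f(0.413000) = -1.512248, f(1.030000) = 1.018159 (opposite signs)
step 1: m = 0.721500, f(m) = -0.146093 < 0 → root in [0.721500, 1.030000]
step 2: m = 0.875750, f(m) = 0.451790 > 0 → root in [0.721500, 0.875750]
step 3: m = 0.798625, f(m) = 0.157534 > 0 → root in [0.721500, 0.798625]
step 4: m = 0.760063, f(m) = 0.007009 > 0 → root in [0.721500, 0.760063]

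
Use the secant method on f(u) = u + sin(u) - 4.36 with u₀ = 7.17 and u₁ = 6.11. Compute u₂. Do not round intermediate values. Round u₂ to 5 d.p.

f(u_0) = 3.585063, f(u_1) = 1.577679
u_2 = 6.110000 - (1.577679)·(6.110000 - 7.170000)/(1.577679 - (3.585063)) = 5.276906; f(u_2) = 0.072059

5.27691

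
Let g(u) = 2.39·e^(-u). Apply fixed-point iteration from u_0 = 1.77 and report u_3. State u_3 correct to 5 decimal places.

u_1 = g(1.770000) = 0.407096
u_2 = g(0.407096) = 1.590737
u_3 = g(1.590737) = 0.487023

0.48702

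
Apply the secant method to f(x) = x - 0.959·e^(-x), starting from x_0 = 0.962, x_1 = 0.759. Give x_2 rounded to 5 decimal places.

f(x_0) = 0.595539, f(x_1) = 0.310059
x_2 = 0.759000 - (0.310059)·(0.759000 - 0.962000)/(0.310059 - (0.595539)) = 0.538522; f(x_2) = -0.021160

0.53852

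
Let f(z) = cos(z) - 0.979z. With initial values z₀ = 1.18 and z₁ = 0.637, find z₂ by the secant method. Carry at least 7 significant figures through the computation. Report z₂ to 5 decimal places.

f(z_0) = -0.774295, f(z_1) = 0.180261
z_2 = 0.637000 - (0.180261)·(0.637000 - 1.180000)/(0.180261 - (-0.774295)) = 0.739541; f(z_2) = 0.014767

0.73954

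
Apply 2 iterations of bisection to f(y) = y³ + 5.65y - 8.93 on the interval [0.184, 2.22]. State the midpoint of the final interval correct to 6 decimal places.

1.456500

f(0.184000) = -7.884170, f(2.220000) = 14.554048 (opposite signs)
step 1: m = 1.202000, f(m) = -0.402046 < 0 → root in [1.202000, 2.220000]
step 2: m = 1.711000, f(m) = 5.746138 > 0 → root in [1.202000, 1.711000]
Midpoint of [1.202000, 1.711000] = 1.456500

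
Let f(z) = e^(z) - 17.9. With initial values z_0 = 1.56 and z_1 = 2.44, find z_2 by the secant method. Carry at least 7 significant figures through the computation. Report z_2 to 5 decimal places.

3.28235

f(z_0) = -13.141179, f(z_1) = -6.426959
z_2 = 2.440000 - (-6.426959)·(2.440000 - 1.560000)/(-6.426959 - (-13.141179)) = 3.282350; f(z_2) = 8.738305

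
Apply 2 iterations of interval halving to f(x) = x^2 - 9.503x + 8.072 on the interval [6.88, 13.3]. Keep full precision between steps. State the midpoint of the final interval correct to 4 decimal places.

9.2875

f(6.880000) = -9.974240, f(13.300000) = 58.572100 (opposite signs)
step 1: m = 10.090000, f(m) = 13.994830 > 0 → root in [6.880000, 10.090000]
step 2: m = 8.485000, f(m) = -0.565730 < 0 → root in [8.485000, 10.090000]
Midpoint of [8.485000, 10.090000] = 9.287500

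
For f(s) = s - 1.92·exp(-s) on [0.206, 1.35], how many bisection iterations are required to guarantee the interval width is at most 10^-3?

Initial width b − a = 1.35 − 0.206 = 1.144000.
After n steps the width is (b−a)/2^n; need (b−a)/2^n ≤ 10^-3.
So n ≥ log₂(1.144000/10^-3) = log₂(1144.0000) ≈ 10.1599.
Hence n = 11.

11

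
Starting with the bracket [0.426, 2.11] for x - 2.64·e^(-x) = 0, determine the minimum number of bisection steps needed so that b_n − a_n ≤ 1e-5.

18

Initial width b − a = 2.11 − 0.426 = 1.684000.
After n steps the width is (b−a)/2^n; need (b−a)/2^n ≤ 1e-5.
So n ≥ log₂(1.684000/1e-5) = log₂(168400.0000) ≈ 17.3615.
Hence n = 18.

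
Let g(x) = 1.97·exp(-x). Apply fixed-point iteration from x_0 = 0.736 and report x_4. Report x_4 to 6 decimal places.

x_1 = g(0.736000) = 0.943682
x_2 = g(0.943682) = 0.766709
x_3 = g(0.766709) = 0.915143
x_4 = g(0.915143) = 0.788905

0.788905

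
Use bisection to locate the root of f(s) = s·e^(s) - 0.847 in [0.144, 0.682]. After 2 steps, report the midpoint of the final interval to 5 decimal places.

f(0.144000) = -0.680697, f(0.682000) = 0.501880 (opposite signs)
step 1: m = 0.413000, f(m) = -0.222815 < 0 → root in [0.413000, 0.682000]
step 2: m = 0.547500, f(m) = 0.099587 > 0 → root in [0.413000, 0.547500]
Midpoint of [0.413000, 0.547500] = 0.480250

0.48025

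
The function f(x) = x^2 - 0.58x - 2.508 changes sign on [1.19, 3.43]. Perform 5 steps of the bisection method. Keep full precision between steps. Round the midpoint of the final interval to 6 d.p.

f(1.190000) = -1.782100, f(3.430000) = 7.267500 (opposite signs)
step 1: m = 2.310000, f(m) = 1.488300 > 0 → root in [1.190000, 2.310000]
step 2: m = 1.750000, f(m) = -0.460500 < 0 → root in [1.750000, 2.310000]
step 3: m = 2.030000, f(m) = 0.435500 > 0 → root in [1.750000, 2.030000]
step 4: m = 1.890000, f(m) = -0.032100 < 0 → root in [1.890000, 2.030000]
step 5: m = 1.960000, f(m) = 0.196800 > 0 → root in [1.890000, 1.960000]
Midpoint of [1.890000, 1.960000] = 1.925000

1.925000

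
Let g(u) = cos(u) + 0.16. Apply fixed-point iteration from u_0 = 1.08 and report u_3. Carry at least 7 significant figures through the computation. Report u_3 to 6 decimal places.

u_1 = g(1.080000) = 0.631328
u_2 = g(0.631328) = 0.967244
u_3 = g(0.967244) = 0.727571

0.727571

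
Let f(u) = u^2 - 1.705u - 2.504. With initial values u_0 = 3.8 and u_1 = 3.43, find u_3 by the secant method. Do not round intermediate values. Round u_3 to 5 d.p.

2.67785

f(u_0) = 5.457000, f(u_1) = 3.412750
u_2 = 3.430000 - (3.412750)·(3.430000 - 3.800000)/(3.412750 - (5.457000)) = 2.812308; f(u_2) = 0.610090
u_3 = 2.812308 - (0.610090)·(2.812308 - 3.430000)/(0.610090 - (3.412750)) = 2.677847; f(u_3) = 0.101135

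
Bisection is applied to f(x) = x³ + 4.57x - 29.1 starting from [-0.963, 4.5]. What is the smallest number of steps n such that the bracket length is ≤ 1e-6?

23

Initial width b − a = 4.5 − -0.963 = 5.463000.
After n steps the width is (b−a)/2^n; need (b−a)/2^n ≤ 1e-6.
So n ≥ log₂(5.463000/1e-6) = log₂(5463000.0000) ≈ 22.3813.
Hence n = 23.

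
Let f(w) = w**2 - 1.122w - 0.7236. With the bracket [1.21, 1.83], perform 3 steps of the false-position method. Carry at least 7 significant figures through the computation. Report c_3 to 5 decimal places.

1.57939

f(1.210000) = -0.617120, f(1.830000) = 0.572040
step 1: c = 1.531752, f(c) = -0.095962 < 0 → new bracket [1.531752, 1.830000]
step 2: c = 1.574597, f(c) = -0.010943 < 0 → new bracket [1.574597, 1.830000]
step 3: c = 1.579391, f(c) = -0.001201 < 0 → new bracket [1.579391, 1.830000]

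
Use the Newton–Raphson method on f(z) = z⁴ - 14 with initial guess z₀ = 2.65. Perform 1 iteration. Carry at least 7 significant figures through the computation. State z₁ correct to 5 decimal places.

f'(z) = 4z³
z_0 = 2.650000: f = 35.315506, f' = 74.438500 → z_1 = 2.650000 - (35.315506)/(74.438500) = 2.175575

2.17557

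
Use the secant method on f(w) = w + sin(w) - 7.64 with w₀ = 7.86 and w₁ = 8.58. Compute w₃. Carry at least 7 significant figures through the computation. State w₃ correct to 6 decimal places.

Secant update: w_(k+1) = w_k − f(w_k)·(w_k − w_(k-1))/(f(w_k) − f(w_(k-1))).
f(w_0) = 1.219982, f(w_1) = 1.687824
w_2 = 8.580000 - (1.687824)·(8.580000 - 7.860000)/(1.687824 - (1.219982)) = 5.982470; f(w_2) = -1.953733
w_3 = 5.982470 - (-1.953733)·(5.982470 - 8.580000)/(-1.953733 - (1.687824)) = 7.376072; f(w_3) = 0.624030

7.376072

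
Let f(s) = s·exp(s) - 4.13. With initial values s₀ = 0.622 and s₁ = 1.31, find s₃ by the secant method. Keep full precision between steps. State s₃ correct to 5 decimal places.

1.21680

f(s_0) = -2.971432, f(s_1) = 0.725088
s_2 = 1.310000 - (0.725088)·(1.310000 - 0.622000)/(0.725088 - (-2.971432)) = 1.175046; f(s_2) = -0.324858
s_3 = 1.175046 - (-0.324858)·(1.175046 - 1.310000)/(-0.324858 - (0.725088)) = 1.216801; f(s_3) = -0.021627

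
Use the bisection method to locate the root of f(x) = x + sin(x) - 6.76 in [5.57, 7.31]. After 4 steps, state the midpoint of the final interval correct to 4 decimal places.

f(5.570000) = -1.844246, f(7.310000) = 1.405655 (opposite signs)
step 1: m = 6.440000, f(m) = -0.163827 < 0 → root in [6.440000, 7.310000]
step 2: m = 6.875000, f(m) = 0.672868 > 0 → root in [6.440000, 6.875000]
step 3: m = 6.657500, f(m) = 0.263135 > 0 → root in [6.440000, 6.657500]
step 4: m = 6.548750, f(m) = 0.051204 > 0 → root in [6.440000, 6.548750]
Midpoint of [6.440000, 6.548750] = 6.494375

6.4944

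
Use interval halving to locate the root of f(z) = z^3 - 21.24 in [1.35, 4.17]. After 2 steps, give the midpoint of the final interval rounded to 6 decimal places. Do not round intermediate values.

f(1.350000) = -18.779625, f(4.170000) = 51.271713 (opposite signs)
step 1: m = 2.760000, f(m) = -0.215424 < 0 → root in [2.760000, 4.170000]
step 2: m = 3.465000, f(m) = 20.361570 > 0 → root in [2.760000, 3.465000]
Midpoint of [2.760000, 3.465000] = 3.112500

3.112500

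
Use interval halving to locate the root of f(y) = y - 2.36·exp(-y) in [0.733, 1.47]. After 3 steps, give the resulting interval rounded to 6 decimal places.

[0.917250, 1.009375]

f(0.733000) = -0.400898, f(1.470000) = 0.927376 (opposite signs)
step 1: m = 1.101500, f(m) = 0.317102 > 0 → root in [0.733000, 1.101500]
step 2: m = 0.917250, f(m) = -0.025845 < 0 → root in [0.917250, 1.101500]
step 3: m = 1.009375, f(m) = 0.149281 > 0 → root in [0.917250, 1.009375]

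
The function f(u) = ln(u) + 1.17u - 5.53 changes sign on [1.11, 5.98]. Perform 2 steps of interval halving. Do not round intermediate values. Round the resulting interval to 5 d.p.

f(1.110000) = -4.126940, f(5.980000) = 3.255021 (opposite signs)
step 1: m = 3.545000, f(m) = -0.116812 < 0 → root in [3.545000, 5.980000]
step 2: m = 4.762500, f(m) = 1.602898 > 0 → root in [3.545000, 4.762500]

[3.54500, 4.76250]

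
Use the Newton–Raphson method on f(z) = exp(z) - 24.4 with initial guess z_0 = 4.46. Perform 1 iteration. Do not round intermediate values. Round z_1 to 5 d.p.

3.74212

f'(z) = exp(z)
z_0 = 4.460000: f = 62.087509, f' = 86.487509 → z_1 = 4.460000 - (62.087509)/(86.487509) = 3.742122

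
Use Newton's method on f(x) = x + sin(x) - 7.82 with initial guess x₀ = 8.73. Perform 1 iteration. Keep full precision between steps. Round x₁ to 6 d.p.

f'(x) = 1 + cos(x)
x_0 = 8.730000: f = 1.550215, f' = 0.231804 → x_1 = 8.730000 - (1.550215)/(0.231804) = 2.042393

2.042393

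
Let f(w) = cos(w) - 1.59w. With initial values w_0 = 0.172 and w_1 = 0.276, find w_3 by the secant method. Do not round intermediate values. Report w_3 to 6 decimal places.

0.538088

f(w_0) = 0.711764, f(w_1) = 0.523313
w_2 = 0.276000 - (0.523313)·(0.276000 - 0.172000)/(0.523313 - (0.711764)) = 0.564799; f(w_2) = -0.053335
w_3 = 0.564799 - (-0.053335)·(0.564799 - 0.276000)/(-0.053335 - (0.523313)) = 0.538088; f(w_3) = 0.003130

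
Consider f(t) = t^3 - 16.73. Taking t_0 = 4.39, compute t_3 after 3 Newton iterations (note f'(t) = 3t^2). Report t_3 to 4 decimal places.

2.5634

t_0 = 4.390000: f = 67.874519, f' = 57.816300 → t_1 = 4.390000 - (67.874519)/(57.816300) = 3.216031
t_1 = 3.216031: f = 16.532957, f' = 31.028574 → t_2 = 3.216031 - (16.532957)/(31.028574) = 2.683201
t_2 = 2.683201: f = 2.587895, f' = 21.598709 → t_3 = 2.683201 - (2.587895)/(21.598709) = 2.563384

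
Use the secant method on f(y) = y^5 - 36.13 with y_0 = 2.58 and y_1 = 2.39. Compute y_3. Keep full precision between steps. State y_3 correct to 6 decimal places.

2.081988

Secant update: y_(k+1) = y_k − f(y_k)·(y_k − y_(k-1))/(f(y_k) − f(y_(k-1))).
f(y_0) = 78.183765, f(y_1) = 41.851127
y_2 = 2.390000 - (41.851127)·(2.390000 - 2.580000)/(41.851127 - (78.183765)) = 2.171141; f(y_2) = 12.113682
y_3 = 2.171141 - (12.113682)·(2.171141 - 2.390000)/(12.113682 - (41.851127)) = 2.081988; f(y_3) = 2.989324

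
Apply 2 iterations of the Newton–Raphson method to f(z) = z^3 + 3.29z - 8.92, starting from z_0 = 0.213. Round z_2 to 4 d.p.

f'(z) = 3z^2 + 3.29
z_0 = 0.213000: f = -8.209566, f' = 3.426107 → z_1 = 0.213000 - (-8.209566)/(3.426107) = 2.609179
z_1 = 2.609179: f = 17.427012, f' = 23.713449 → z_2 = 2.609179 - (17.427012)/(23.713449) = 1.874279

1.8743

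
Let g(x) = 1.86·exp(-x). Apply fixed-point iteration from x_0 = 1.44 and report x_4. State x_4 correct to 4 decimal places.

1.0605

x_1 = g(1.440000) = 0.440686
x_2 = g(0.440686) = 1.197087
x_3 = g(1.197087) = 0.561856
x_4 = g(0.561856) = 1.060479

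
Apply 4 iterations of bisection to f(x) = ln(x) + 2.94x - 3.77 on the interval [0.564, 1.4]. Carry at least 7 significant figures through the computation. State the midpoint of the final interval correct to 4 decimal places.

f(0.564000) = -2.684541, f(1.400000) = 0.682472 (opposite signs)
step 1: m = 0.982000, f(m) = -0.901084 < 0 → root in [0.982000, 1.400000]
step 2: m = 1.191000, f(m) = -0.093667 < 0 → root in [1.191000, 1.400000]
step 3: m = 1.295500, f(m) = 0.297667 > 0 → root in [1.191000, 1.295500]
step 4: m = 1.243250, f(m) = 0.102884 > 0 → root in [1.191000, 1.243250]
Midpoint of [1.191000, 1.243250] = 1.217125

1.2171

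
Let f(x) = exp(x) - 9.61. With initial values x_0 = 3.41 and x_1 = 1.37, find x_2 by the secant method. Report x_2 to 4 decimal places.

Secant update: x_(k+1) = x_k − f(x_k)·(x_k − x_(k-1))/(f(x_k) − f(x_(k-1))).
f(x_0) = 20.655244, f(x_1) = -5.674649
x_2 = 1.370000 - (-5.674649)·(1.370000 - 3.410000)/(-5.674649 - (20.655244)) = 1.809663; f(x_2) = -3.501610

1.8097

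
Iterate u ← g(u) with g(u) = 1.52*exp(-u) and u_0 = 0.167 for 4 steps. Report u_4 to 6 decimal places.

u_1 = g(0.167000) = 1.286223
u_2 = g(1.286223) = 0.419995
u_3 = g(0.419995) = 0.998716
u_4 = g(0.998716) = 0.559895

0.559895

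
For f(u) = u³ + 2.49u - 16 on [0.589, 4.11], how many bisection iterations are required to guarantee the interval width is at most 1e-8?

Initial width b − a = 4.11 − 0.589 = 3.521000.
After n steps the width is (b−a)/2^n; need (b−a)/2^n ≤ 1e-8.
So n ≥ log₂(3.521000/1e-8) = log₂(352100000.0000) ≈ 28.3914.
Hence n = 29.

29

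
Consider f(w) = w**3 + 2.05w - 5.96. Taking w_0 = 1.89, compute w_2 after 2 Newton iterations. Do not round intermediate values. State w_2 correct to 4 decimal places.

1.4460

f'(w) = 3w**2 + 2.05
w_0 = 1.890000: f = 4.665769, f' = 12.766300 → w_1 = 1.890000 - (4.665769)/(12.766300) = 1.524525
w_1 = 1.524525: f = 0.708537, f' = 9.022525 → w_2 = 1.524525 - (0.708537)/(9.022525) = 1.445995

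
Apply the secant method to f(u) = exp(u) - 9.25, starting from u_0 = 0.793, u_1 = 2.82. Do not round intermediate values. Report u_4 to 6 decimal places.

f(u_0) = -7.039983, f(u_1) = 7.526851
u_2 = 2.820000 - (7.526851)·(2.820000 - 0.793000)/(7.526851 - (-7.039983)) = 1.772626; f(u_2) = -3.363711
u_3 = 1.772626 - (-3.363711)·(1.772626 - 2.820000)/(-3.363711 - (7.526851)) = 2.096123; f(u_3) = -1.115431
u_4 = 2.096123 - (-1.115431)·(2.096123 - 1.772626)/(-1.115431 - (-3.363711)) = 2.256618; f(u_4) = 0.300735

2.256618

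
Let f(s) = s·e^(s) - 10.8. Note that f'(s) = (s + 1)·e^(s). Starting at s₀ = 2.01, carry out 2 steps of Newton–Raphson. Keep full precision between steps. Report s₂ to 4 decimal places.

Newton update: s ← s − f(s)/f'(s).
s_0 = 2.010000: f = 4.201268, f' = 22.464585 → s_1 = 2.010000 - (4.201268)/(22.464585) = 1.822983
s_1 = 1.822983: f = 0.484799, f' = 17.475093 → s_2 = 1.822983 - (0.484799)/(17.475093) = 1.795240

1.7952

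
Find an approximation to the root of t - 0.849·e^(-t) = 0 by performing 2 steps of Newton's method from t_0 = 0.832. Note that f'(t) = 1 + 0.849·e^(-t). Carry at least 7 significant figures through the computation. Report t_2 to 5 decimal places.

0.50984

t_0 = 0.832000: f = 0.462534, f' = 1.369466 → t_1 = 0.832000 - (0.462534)/(1.369466) = 0.494252
t_1 = 0.494252: f = -0.023660, f' = 1.517913 → t_2 = 0.494252 - (-0.023660)/(1.517913) = 0.509840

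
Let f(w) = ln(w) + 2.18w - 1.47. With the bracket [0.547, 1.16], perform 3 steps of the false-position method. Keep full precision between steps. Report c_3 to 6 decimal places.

0.785311

f(0.547000) = -0.880846, f(1.160000) = 1.207220
step 1: c = 0.805593, f(c) = 0.070015 > 0 → new bracket [0.547000, 0.805593]
step 2: c = 0.786552, f(c) = 0.004586 > 0 → new bracket [0.547000, 0.786552]
step 3: c = 0.785311, f(c) = 0.000303 > 0 → new bracket [0.547000, 0.785311]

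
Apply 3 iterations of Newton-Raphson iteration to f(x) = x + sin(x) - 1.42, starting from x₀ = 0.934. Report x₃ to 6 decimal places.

f'(x) = 1 + cos(x)
x_0 = 0.934000: f = 0.318005, f' = 1.594623 → x_1 = 0.934000 - (0.318005)/(1.594623) = 0.734577
x_1 = 0.734577: f = -0.015150, f' = 1.742115 → x_2 = 0.734577 - (-0.015150)/(1.742115) = 0.743273
x_2 = 0.743273: f = -0.000025, f' = 1.736258 → x_3 = 0.743273 - (-0.000025)/(1.736258) = 0.743288

0.743288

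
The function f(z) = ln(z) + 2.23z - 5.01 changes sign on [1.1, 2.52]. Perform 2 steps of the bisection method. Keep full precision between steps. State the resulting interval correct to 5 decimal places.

f(1.100000) = -2.461690, f(2.520000) = 1.533859 (opposite signs)
step 1: m = 1.810000, f(m) = -0.380373 < 0 → root in [1.810000, 2.520000]
step 2: m = 2.165000, f(m) = 0.590370 > 0 → root in [1.810000, 2.165000]

[1.81000, 2.16500]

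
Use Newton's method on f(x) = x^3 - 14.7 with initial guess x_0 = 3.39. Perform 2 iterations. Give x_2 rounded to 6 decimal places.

2.469907

Newton update: x ← x − f(x)/f'(x).
f'(x) = 3x^2
x_0 = 3.390000: f = 24.258219, f' = 34.476300 → x_1 = 3.390000 - (24.258219)/(34.476300) = 2.686380
x_1 = 2.686380: f = 4.686628, f' = 21.649910 → x_2 = 2.686380 - (4.686628)/(21.649910) = 2.469907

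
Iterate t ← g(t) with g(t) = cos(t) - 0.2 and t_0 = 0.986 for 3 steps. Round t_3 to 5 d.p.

t_1 = g(0.986000) = 0.352030
t_2 = g(0.352030) = 0.738675
t_3 = g(0.738675) = 0.539361

0.53936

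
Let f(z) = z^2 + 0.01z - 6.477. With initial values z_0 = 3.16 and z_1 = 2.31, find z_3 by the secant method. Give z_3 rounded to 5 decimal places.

2.54124

Secant update: z_(k+1) = z_k − f(z_k)·(z_k − z_(k-1))/(f(z_k) − f(z_(k-1))).
f(z_0) = 3.540200, f(z_1) = -1.117800
z_2 = 2.310000 - (-1.117800)·(2.310000 - 3.160000)/(-1.117800 - (3.540200)) = 2.513978; f(z_2) = -0.131774
z_3 = 2.513978 - (-0.131774)·(2.513978 - 2.310000)/(-0.131774 - (-1.117800)) = 2.541238; f(z_3) = 0.006304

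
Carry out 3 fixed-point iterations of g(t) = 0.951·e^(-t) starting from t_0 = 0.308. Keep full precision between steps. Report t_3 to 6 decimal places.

0.592733

t_1 = g(0.308000) = 0.698904
t_2 = g(0.698904) = 0.472770
t_3 = g(0.472770) = 0.592733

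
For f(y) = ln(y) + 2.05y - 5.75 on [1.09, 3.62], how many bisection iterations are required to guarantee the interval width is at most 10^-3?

Initial width b − a = 3.62 − 1.09 = 2.530000.
After n steps the width is (b−a)/2^n; need (b−a)/2^n ≤ 10^-3.
So n ≥ log₂(2.530000/10^-3) = log₂(2530.0000) ≈ 11.3049.
Hence n = 12.

12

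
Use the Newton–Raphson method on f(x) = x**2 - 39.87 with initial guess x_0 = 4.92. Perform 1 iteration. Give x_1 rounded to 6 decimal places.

6.511829

f'(x) = 2x
x_0 = 4.920000: f = -15.663600, f' = 9.840000 → x_1 = 4.920000 - (-15.663600)/(9.840000) = 6.511829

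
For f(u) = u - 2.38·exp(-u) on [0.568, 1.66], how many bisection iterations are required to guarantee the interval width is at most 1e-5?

Initial width b − a = 1.66 − 0.568 = 1.092000.
After n steps the width is (b−a)/2^n; need (b−a)/2^n ≤ 1e-5.
So n ≥ log₂(1.092000/1e-5) = log₂(109200.0000) ≈ 16.7366.
Hence n = 17.

17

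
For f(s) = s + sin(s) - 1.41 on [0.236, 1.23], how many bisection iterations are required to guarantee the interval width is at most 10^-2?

7

Initial width b − a = 1.23 − 0.236 = 0.994000.
After n steps the width is (b−a)/2^n; need (b−a)/2^n ≤ 10^-2.
So n ≥ log₂(0.994000/10^-2) = log₂(99.4000) ≈ 6.6352.
Hence n = 7.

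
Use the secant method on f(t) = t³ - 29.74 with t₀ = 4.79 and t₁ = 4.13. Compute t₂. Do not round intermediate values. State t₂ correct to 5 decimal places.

f(t_0) = 80.162239, f(t_1) = 40.704997
t_2 = 4.130000 - (40.704997)·(4.130000 - 4.790000)/(40.704997 - (80.162239)) = 3.449129; f(t_2) = 11.292526

3.44913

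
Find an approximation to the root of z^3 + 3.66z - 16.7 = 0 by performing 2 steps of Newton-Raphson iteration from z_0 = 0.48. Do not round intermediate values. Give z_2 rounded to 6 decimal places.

f'(z) = 3z^2 + 3.66
z_0 = 0.480000: f = -14.832608, f' = 4.351200 → z_1 = 0.480000 - (-14.832608)/(4.351200) = 3.888855
z_1 = 3.888855: f = 56.345094, f' = 49.029570 → z_2 = 3.888855 - (56.345094)/(49.029570) = 2.739648

2.739648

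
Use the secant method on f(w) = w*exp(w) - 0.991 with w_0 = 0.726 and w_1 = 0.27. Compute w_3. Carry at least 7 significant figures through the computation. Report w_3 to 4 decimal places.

0.5749

f(w_0) = 0.509495, f(w_1) = -0.637310
w_2 = 0.270000 - (-0.637310)·(0.270000 - 0.726000)/(-0.637310 - (0.509495)) = 0.523411; f(w_2) = -0.107599
w_3 = 0.523411 - (-0.107599)·(0.523411 - 0.270000)/(-0.107599 - (-0.637310)) = 0.574886; f(w_3) = 0.030532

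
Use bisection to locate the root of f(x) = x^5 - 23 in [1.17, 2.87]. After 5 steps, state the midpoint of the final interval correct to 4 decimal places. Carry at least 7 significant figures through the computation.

1.8872

f(1.170000) = -20.807552, f(2.870000) = 171.719517 (opposite signs)
step 1: m = 2.020000, f(m) = 10.632322 > 0 → root in [1.170000, 2.020000]
step 2: m = 1.595000, f(m) = -12.677059 < 0 → root in [1.595000, 2.020000]
step 3: m = 1.807500, f(m) = -3.707366 < 0 → root in [1.807500, 2.020000]
step 4: m = 1.913750, f(m) = 2.670009 > 0 → root in [1.807500, 1.913750]
step 5: m = 1.860625, f(m) = -0.700544 < 0 → root in [1.860625, 1.913750]
Midpoint of [1.860625, 1.913750] = 1.887188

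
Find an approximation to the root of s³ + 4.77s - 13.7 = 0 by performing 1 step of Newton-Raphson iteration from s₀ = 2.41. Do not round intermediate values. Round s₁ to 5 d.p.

1.87864

f'(s) = 3s² + 4.77
s_0 = 2.410000: f = 11.793221, f' = 22.194300 → s_1 = 2.410000 - (11.793221)/(22.194300) = 1.878637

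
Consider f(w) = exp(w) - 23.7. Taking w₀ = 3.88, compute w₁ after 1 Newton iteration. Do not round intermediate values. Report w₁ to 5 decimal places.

f'(w) = exp(w)
w_0 = 3.880000: f = 24.724215, f' = 48.424215 → w_1 = 3.880000 - (24.724215)/(48.424215) = 3.369425

3.36942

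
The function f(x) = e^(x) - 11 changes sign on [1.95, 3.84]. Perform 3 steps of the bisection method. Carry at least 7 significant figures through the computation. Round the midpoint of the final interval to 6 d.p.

f(1.950000) = -3.971312, f(3.840000) = 35.525474 (opposite signs)
step 1: m = 2.895000, f(m) = 7.083501 > 0 → root in [1.950000, 2.895000]
step 2: m = 2.422500, f(m) = 0.274009 > 0 → root in [1.950000, 2.422500]
step 3: m = 2.186250, f(m) = -2.098231 < 0 → root in [2.186250, 2.422500]
Midpoint of [2.186250, 2.422500] = 2.304375

2.304375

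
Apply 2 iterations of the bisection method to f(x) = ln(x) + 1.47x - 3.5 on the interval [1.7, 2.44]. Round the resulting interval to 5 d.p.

f(1.700000) = -0.470372, f(2.440000) = 0.978798 (opposite signs)
step 1: m = 2.070000, f(m) = 0.270449 > 0 → root in [1.700000, 2.070000]
step 2: m = 1.885000, f(m) = -0.095122 < 0 → root in [1.885000, 2.070000]

[1.88500, 2.07000]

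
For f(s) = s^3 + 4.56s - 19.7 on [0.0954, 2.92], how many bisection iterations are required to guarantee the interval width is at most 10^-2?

9

Initial width b − a = 2.92 − 0.0954 = 2.824600.
After n steps the width is (b−a)/2^n; need (b−a)/2^n ≤ 10^-2.
So n ≥ log₂(2.824600/10^-2) = log₂(282.4600) ≈ 8.1419.
Hence n = 9.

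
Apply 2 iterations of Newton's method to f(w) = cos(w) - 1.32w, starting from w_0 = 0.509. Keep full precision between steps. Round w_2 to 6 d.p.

0.617622

f'(w) = -sin(w) - 1.32
w_0 = 0.509000: f = 0.201352, f' = -1.807304 → w_1 = 0.509000 - (0.201352)/(-1.807304) = 0.620410
w_1 = 0.620410: f = -0.005302, f' = -1.901369 → w_2 = 0.620410 - (-0.005302)/(-1.901369) = 0.617622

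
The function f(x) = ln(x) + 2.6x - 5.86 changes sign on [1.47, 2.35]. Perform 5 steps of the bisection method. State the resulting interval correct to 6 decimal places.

[1.965000, 1.992500]

f(1.470000) = -1.652738, f(2.350000) = 1.104415 (opposite signs)
step 1: m = 1.910000, f(m) = -0.246897 < 0 → root in [1.910000, 2.350000]
step 2: m = 2.130000, f(m) = 0.434122 > 0 → root in [1.910000, 2.130000]
step 3: m = 2.020000, f(m) = 0.095098 > 0 → root in [1.910000, 2.020000]
step 4: m = 1.965000, f(m) = -0.075508 < 0 → root in [1.965000, 2.020000]
step 5: m = 1.992500, f(m) = 0.009890 > 0 → root in [1.965000, 1.992500]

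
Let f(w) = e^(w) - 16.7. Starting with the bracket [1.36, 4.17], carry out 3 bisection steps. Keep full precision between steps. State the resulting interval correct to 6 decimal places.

[2.765000, 3.116250]

f(1.360000) = -12.803807, f(4.170000) = 48.015452 (opposite signs)
step 1: m = 2.765000, f(m) = -0.820960 < 0 → root in [2.765000, 4.170000]
step 2: m = 3.467500, f(m) = 15.356501 > 0 → root in [2.765000, 3.467500]
step 3: m = 3.116250, f(m) = 5.861615 > 0 → root in [2.765000, 3.116250]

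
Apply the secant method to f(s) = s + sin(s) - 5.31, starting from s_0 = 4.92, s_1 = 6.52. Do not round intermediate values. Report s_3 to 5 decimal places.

Secant update: s_(k+1) = s_k − f(s_k)·(s_k − s_(k-1))/(f(s_k) − f(s_(k-1))).
f(s_0) = -1.368526, f(s_1) = 1.444607
s_2 = 6.520000 - (1.444607)·(6.520000 - 4.920000)/(1.444607 - (-1.368526)) = 5.698364; f(s_2) = -0.163686
s_3 = 5.698364 - (-0.163686)·(5.698364 - 6.520000)/(-0.163686 - (1.444607)) = 5.781987; f(s_3) = -0.008489

5.78199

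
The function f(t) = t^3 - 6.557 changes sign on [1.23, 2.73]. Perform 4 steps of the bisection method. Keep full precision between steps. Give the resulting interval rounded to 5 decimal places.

f(1.230000) = -4.696133, f(2.730000) = 13.789417 (opposite signs)
step 1: m = 1.980000, f(m) = 1.205392 > 0 → root in [1.230000, 1.980000]
step 2: m = 1.605000, f(m) = -2.422480 < 0 → root in [1.605000, 1.980000]
step 3: m = 1.792500, f(m) = -0.797597 < 0 → root in [1.792500, 1.980000]
step 4: m = 1.886250, f(m) = 0.154163 > 0 → root in [1.792500, 1.886250]

[1.79250, 1.88625]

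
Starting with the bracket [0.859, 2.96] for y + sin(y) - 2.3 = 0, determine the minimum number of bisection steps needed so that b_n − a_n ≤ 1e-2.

Initial width b − a = 2.96 − 0.859 = 2.101000.
After n steps the width is (b−a)/2^n; need (b−a)/2^n ≤ 1e-2.
So n ≥ log₂(2.101000/1e-2) = log₂(210.1000) ≈ 7.7149.
Hence n = 8.

8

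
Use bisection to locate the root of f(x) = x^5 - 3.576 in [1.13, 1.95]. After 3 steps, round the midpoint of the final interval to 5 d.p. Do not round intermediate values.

f(1.130000) = -1.733565, f(1.950000) = 24.619062 (opposite signs)
step 1: m = 1.540000, f(m) = 5.085709 > 0 → root in [1.130000, 1.540000]
step 2: m = 1.335000, f(m) = 0.664395 > 0 → root in [1.130000, 1.335000]
step 3: m = 1.232500, f(m) = -0.731967 < 0 → root in [1.232500, 1.335000]
Midpoint of [1.232500, 1.335000] = 1.283750

1.28375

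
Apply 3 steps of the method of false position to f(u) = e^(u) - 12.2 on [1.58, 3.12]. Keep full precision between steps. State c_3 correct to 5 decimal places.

2.47835

f(1.580000) = -7.345044, f(3.120000) = 10.446380
step 1: c = 2.215776, f(c) = -3.031475 < 0 → new bracket [2.215776, 3.120000]
step 2: c = 2.419157, f(c) = -0.963619 < 0 → new bracket [2.419157, 3.120000]
step 3: c = 2.478346, f(c) = -0.278473 < 0 → new bracket [2.478346, 3.120000]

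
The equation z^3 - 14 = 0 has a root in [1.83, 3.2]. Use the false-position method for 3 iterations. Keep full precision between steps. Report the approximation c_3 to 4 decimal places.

2.3971

False-position update: c = (a·f(b) − b·f(a))/(f(b) − f(a)); replace the endpoint whose sign matches f(c).
f(1.830000) = -7.871513, f(3.200000) = 18.768000
step 1: c = 2.234811, f(c) = -2.838501 < 0 → new bracket [2.234811, 3.200000]
step 2: c = 2.361611, f(c) = -0.828816 < 0 → new bracket [2.361611, 3.200000]
step 3: c = 2.397069, f(c) = -0.226588 < 0 → new bracket [2.397069, 3.200000]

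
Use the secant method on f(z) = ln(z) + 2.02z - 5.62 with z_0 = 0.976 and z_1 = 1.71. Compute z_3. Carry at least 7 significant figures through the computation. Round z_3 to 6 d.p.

f(z_0) = -3.672773, f(z_1) = -1.629307
z_2 = 1.710000 - (-1.629307)·(1.710000 - 0.976000)/(-1.629307 - (-3.672773)) = 2.295237; f(z_2) = -0.152786
z_3 = 2.295237 - (-0.152786)·(2.295237 - 1.710000)/(-0.152786 - (-1.629307)) = 2.355795; f(z_3) = -0.004415

2.355795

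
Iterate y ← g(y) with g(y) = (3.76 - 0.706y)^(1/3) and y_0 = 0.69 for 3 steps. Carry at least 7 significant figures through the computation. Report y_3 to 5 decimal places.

1.40533

y_1 = g(0.690000) = 1.484713
y_2 = g(1.484713) = 1.394501
y_3 = g(1.394501) = 1.405334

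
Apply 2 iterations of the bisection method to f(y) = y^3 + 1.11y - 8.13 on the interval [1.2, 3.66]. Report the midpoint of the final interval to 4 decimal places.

2.1225

f(1.200000) = -5.070000, f(3.660000) = 44.960496 (opposite signs)
step 1: m = 2.430000, f(m) = 8.916207 > 0 → root in [1.200000, 2.430000]
step 2: m = 1.815000, f(m) = -0.136332 < 0 → root in [1.815000, 2.430000]
Midpoint of [1.815000, 2.430000] = 2.122500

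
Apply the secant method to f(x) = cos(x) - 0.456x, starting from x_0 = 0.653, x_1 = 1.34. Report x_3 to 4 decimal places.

f(x_0) = 0.496497, f(x_1) = -0.382287
x_2 = 1.340000 - (-0.382287)·(1.340000 - 0.653000)/(-0.382287 - (0.496497)) = 1.041142; f(x_2) = 0.030474
x_3 = 1.041142 - (0.030474)·(1.041142 - 1.340000)/(0.030474 - (-0.382287)) = 1.063207; f(x_3) = 0.001250

1.0632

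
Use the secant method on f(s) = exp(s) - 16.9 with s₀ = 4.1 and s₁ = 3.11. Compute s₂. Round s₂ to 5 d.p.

Secant update: s_(k+1) = s_k − f(s_k)·(s_k − s_(k-1))/(f(s_k) − f(s_(k-1))).
f(s_0) = 43.440288, f(s_1) = 5.521044
s_2 = 3.110000 - (5.521044)·(3.110000 - 4.100000)/(5.521044 - (43.440288)) = 2.965856; f(s_2) = 2.511311

2.96586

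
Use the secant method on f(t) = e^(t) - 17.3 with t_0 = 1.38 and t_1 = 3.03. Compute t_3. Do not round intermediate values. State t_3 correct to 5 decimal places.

2.83682

f(t_0) = -13.325098, f(t_1) = 3.397233
t_2 = 3.030000 - (3.397233)·(3.030000 - 1.380000)/(3.397233 - (-13.325098)) = 2.694794; f(t_2) = -2.497538
t_3 = 2.694794 - (-2.497538)·(2.694794 - 3.030000)/(-2.497538 - (3.397233)) = 2.836816; f(t_3) = -0.238642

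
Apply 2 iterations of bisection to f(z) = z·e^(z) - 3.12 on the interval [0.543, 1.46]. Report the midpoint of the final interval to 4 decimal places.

1.1161

f(0.543000) = -2.185409, f(1.460000) = 3.166701 (opposite signs)
step 1: m = 1.001500, f(m) = -0.393554 < 0 → root in [1.001500, 1.460000]
step 2: m = 1.230750, f(m) = 1.093837 > 0 → root in [1.001500, 1.230750]
Midpoint of [1.001500, 1.230750] = 1.116125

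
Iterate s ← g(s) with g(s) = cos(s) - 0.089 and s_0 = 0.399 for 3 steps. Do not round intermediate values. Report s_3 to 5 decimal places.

s_1 = g(0.399000) = 0.832450
s_2 = g(0.832450) = 0.584066
s_3 = g(0.584066) = 0.745228

0.74523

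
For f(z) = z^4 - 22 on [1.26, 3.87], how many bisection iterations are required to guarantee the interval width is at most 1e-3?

12

Initial width b − a = 3.87 − 1.26 = 2.610000.
After n steps the width is (b−a)/2^n; need (b−a)/2^n ≤ 1e-3.
So n ≥ log₂(2.610000/1e-3) = log₂(2610.0000) ≈ 11.3498.
Hence n = 12.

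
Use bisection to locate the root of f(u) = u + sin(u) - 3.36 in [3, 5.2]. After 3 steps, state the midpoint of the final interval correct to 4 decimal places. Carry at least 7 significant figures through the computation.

f(3.000000) = -0.218880, f(5.200000) = 0.956545 (opposite signs)
step 1: m = 4.100000, f(m) = -0.078277 < 0 → root in [4.100000, 5.200000]
step 2: m = 4.650000, f(m) = 0.291946 > 0 → root in [4.100000, 4.650000]
step 3: m = 4.375000, f(m) = 0.071378 > 0 → root in [4.100000, 4.375000]
Midpoint of [4.100000, 4.375000] = 4.237500

4.2375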